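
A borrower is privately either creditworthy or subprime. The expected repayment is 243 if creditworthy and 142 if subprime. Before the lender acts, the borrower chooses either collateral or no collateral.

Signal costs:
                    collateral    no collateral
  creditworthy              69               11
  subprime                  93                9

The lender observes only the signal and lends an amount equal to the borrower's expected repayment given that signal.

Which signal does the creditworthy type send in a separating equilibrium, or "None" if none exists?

None

Try creditworthy → collateral, subprime → no collateral:
  If types separate, collateral earns payment 243 and no collateral earns 142.
  Creditworthy: collateral gives 243 − 69 = 174; no collateral gives 142 − 11 = 131. No deviation. ✓
  Subprime: no collateral gives 142 − 9 = 133; collateral gives 243 − 93 = 150. Would deviate. ✗
Try creditworthy → no collateral, subprime → collateral:
  If types separate, no collateral earns payment 243 and collateral earns 142.
  Creditworthy: no collateral gives 243 − 11 = 232; collateral gives 142 − 69 = 73. No deviation. ✓
  Subprime: collateral gives 142 − 93 = 49; no collateral gives 243 − 9 = 234. Would deviate. ✗
Neither assignment is incentive-compatible.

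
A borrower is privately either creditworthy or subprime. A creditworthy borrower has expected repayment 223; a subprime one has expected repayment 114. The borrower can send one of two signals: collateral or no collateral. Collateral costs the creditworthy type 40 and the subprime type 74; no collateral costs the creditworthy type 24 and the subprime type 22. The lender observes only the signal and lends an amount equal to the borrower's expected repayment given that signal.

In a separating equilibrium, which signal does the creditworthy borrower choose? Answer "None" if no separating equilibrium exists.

None

Try creditworthy → collateral, subprime → no collateral:
  Under separation the lender infers type exactly: collateral → creditworthy (pays 223), no collateral → subprime (pays 114).
  Creditworthy: collateral gives 223 − 40 = 183; no collateral gives 114 − 24 = 90. No deviation. ✓
  Subprime: no collateral gives 114 − 22 = 92; collateral gives 223 − 74 = 149. Would deviate. ✗
Try creditworthy → no collateral, subprime → collateral:
  Under separation the lender infers type exactly: no collateral → creditworthy (pays 223), collateral → subprime (pays 114).
  Creditworthy: no collateral gives 223 − 24 = 199; collateral gives 114 − 40 = 74. No deviation. ✓
  Subprime: collateral gives 114 − 74 = 40; no collateral gives 223 − 22 = 201. Would deviate. ✗
Neither assignment is incentive-compatible.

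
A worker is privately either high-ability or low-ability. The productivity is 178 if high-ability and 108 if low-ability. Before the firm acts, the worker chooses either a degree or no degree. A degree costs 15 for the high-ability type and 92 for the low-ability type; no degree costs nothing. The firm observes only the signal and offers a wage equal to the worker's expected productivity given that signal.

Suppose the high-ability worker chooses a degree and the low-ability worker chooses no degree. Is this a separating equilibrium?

If types separate, degree earns payment 178 and no degree earns 108.
High-ability: degree gives 178 − 15 = 163; no degree gives 108 − 0 = 108. No deviation. ✓
Low-ability: no degree gives 108 − 0 = 108; degree gives 178 − 92 = 86. No deviation. ✓
Neither type gains from mimicking the other.

Yes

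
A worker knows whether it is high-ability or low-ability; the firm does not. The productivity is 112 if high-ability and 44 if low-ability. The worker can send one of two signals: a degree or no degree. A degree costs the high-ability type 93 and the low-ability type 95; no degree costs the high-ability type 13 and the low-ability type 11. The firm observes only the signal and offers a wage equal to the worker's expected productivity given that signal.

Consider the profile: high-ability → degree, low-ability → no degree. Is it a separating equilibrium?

Under separation the firm infers type exactly: degree → high-ability (pays 112), no degree → low-ability (pays 44).
High-ability: degree gives 112 − 93 = 19; no degree gives 44 − 13 = 31. Would deviate. ✗
Low-ability: no degree gives 44 − 11 = 33; degree gives 112 − 95 = 17. No deviation. ✓

No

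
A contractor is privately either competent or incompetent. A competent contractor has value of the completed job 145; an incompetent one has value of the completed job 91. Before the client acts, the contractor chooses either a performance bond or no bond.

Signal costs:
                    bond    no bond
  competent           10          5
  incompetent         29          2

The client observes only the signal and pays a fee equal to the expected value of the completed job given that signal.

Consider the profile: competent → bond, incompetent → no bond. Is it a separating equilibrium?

No

If types separate, bond earns payment 145 and no bond earns 91.
Competent: bond gives 145 − 10 = 135; no bond gives 91 − 5 = 86. No deviation. ✓
Incompetent: no bond gives 91 − 2 = 89; bond gives 145 − 29 = 116. Would deviate. ✗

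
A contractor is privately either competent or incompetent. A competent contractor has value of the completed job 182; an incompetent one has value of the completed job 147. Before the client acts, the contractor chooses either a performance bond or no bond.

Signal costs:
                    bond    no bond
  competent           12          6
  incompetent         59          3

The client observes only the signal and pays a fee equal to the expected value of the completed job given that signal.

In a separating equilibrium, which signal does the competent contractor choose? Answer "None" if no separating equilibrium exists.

bond

Try competent → bond, incompetent → no bond:
  If types separate, bond earns payment 182 and no bond earns 147.
  Competent: bond gives 182 − 12 = 170; no bond gives 147 − 6 = 141. No deviation. ✓
  Incompetent: no bond gives 147 − 3 = 144; bond gives 182 − 59 = 123. No deviation. ✓
Both hold — the competent type sends bond.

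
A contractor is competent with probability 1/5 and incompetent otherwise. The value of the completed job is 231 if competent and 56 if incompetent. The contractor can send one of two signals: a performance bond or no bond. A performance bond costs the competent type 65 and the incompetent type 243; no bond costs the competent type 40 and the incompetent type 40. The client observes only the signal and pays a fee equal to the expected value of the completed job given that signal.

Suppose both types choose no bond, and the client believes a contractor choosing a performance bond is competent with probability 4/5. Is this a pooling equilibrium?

At the pooled signal (no bond) the client holds the prior 1/5 and pays 1/5·231 + 4/5·56 = 91. Off-path (bond) belief 4/5 gives 4/5·231 + 1/5·56 = 196.
Competent: no bond gives 91 − 40 = 51; bond gives 196 − 65 = 131. Deviates. ✗
Incompetent: no bond gives 91 − 40 = 51; bond gives 196 − 243 = -47. Stays. ✓

No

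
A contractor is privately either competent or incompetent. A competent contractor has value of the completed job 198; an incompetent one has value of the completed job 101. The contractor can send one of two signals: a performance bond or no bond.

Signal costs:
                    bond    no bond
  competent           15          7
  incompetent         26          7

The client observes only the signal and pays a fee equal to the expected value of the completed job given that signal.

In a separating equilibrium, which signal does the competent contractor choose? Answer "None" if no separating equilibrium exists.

None

Try competent → bond, incompetent → no bond:
  If types separate, bond earns payment 198 and no bond earns 101.
  Competent: bond gives 198 − 15 = 183; no bond gives 101 − 7 = 94. No deviation. ✓
  Incompetent: no bond gives 101 − 7 = 94; bond gives 198 − 26 = 172. Would deviate. ✗
Try competent → no bond, incompetent → bond:
  If types separate, no bond earns payment 198 and bond earns 101.
  Competent: no bond gives 198 − 7 = 191; bond gives 101 − 15 = 86. No deviation. ✓
  Incompetent: bond gives 101 − 26 = 75; no bond gives 198 − 7 = 191. Would deviate. ✗
Neither assignment is incentive-compatible.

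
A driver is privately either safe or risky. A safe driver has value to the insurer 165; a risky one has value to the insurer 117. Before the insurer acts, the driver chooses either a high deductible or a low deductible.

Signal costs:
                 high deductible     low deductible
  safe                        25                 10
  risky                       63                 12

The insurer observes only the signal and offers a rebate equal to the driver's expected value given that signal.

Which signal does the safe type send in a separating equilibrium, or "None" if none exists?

high deductible

Try safe → high deductible, risky → low deductible:
  Under separation the insurer infers type exactly: high deductible → safe (pays 165), low deductible → risky (pays 117).
  Safe: high deductible gives 165 − 25 = 140; low deductible gives 117 − 10 = 107. No deviation. ✓
  Risky: low deductible gives 117 − 12 = 105; high deductible gives 165 − 63 = 102. No deviation. ✓
Both hold — the safe type sends high deductible.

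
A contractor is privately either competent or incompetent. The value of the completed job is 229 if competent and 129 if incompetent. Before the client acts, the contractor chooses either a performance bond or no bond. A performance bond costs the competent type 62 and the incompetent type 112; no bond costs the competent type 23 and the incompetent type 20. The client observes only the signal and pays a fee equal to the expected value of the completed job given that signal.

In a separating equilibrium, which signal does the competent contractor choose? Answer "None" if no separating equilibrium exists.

Try competent → bond, incompetent → no bond:
  Under separation the client infers type exactly: bond → competent (pays 229), no bond → incompetent (pays 129).
  Competent: bond gives 229 − 62 = 167; no bond gives 129 − 23 = 106. No deviation. ✓
  Incompetent: no bond gives 129 − 20 = 109; bond gives 229 − 112 = 117. Would deviate. ✗
Try competent → no bond, incompetent → bond:
  Under separation the client infers type exactly: no bond → competent (pays 229), bond → incompetent (pays 129).
  Competent: no bond gives 229 − 23 = 206; bond gives 129 − 62 = 67. No deviation. ✓
  Incompetent: bond gives 129 − 112 = 17; no bond gives 229 − 20 = 209. Would deviate. ✗
Neither assignment is incentive-compatible.

None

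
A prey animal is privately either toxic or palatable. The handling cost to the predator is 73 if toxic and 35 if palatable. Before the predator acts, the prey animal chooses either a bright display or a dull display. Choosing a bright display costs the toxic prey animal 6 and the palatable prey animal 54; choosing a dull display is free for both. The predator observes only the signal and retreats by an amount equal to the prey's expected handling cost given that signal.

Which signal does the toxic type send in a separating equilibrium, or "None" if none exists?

Try toxic → bright display, palatable → dull display:
  Under separation the predator infers type exactly: bright display → toxic (pays 73), dull display → palatable (pays 35).
  Toxic: bright display gives 73 − 6 = 67; dull display gives 35 − 0 = 35. No deviation. ✓
  Palatable: dull display gives 35 − 0 = 35; bright display gives 73 − 54 = 19. No deviation. ✓
Both hold — the toxic type sends bright display.

bright display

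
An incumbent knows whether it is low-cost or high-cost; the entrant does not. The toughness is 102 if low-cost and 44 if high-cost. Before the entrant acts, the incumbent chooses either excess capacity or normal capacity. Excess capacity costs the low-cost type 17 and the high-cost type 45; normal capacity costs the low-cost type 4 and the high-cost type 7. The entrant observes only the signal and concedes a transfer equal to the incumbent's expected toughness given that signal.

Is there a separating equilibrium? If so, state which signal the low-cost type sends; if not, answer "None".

Try low-cost → excess capacity, high-cost → normal capacity:
  If types separate, excess capacity earns payment 102 and normal capacity earns 44.
  Low-cost: excess capacity gives 102 − 17 = 85; normal capacity gives 44 − 4 = 40. No deviation. ✓
  High-cost: normal capacity gives 44 − 7 = 37; excess capacity gives 102 − 45 = 57. Would deviate. ✗
Try low-cost → normal capacity, high-cost → excess capacity:
  If types separate, normal capacity earns payment 102 and excess capacity earns 44.
  Low-cost: normal capacity gives 102 − 4 = 98; excess capacity gives 44 − 17 = 27. No deviation. ✓
  High-cost: excess capacity gives 44 − 45 = -1; normal capacity gives 102 − 7 = 95. Would deviate. ✗
Neither assignment is incentive-compatible.

None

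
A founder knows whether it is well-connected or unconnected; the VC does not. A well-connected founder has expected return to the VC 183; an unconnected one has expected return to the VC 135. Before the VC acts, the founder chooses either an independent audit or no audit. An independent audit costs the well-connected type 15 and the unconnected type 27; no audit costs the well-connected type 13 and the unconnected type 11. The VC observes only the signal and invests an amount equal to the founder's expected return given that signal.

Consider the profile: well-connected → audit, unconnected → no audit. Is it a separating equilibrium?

No

Under separation the VC infers type exactly: audit → well-connected (pays 183), no audit → unconnected (pays 135).
Well-connected: audit gives 183 − 15 = 168; no audit gives 135 − 13 = 122. No deviation. ✓
Unconnected: no audit gives 135 − 11 = 124; audit gives 183 − 27 = 156. Would deviate. ✗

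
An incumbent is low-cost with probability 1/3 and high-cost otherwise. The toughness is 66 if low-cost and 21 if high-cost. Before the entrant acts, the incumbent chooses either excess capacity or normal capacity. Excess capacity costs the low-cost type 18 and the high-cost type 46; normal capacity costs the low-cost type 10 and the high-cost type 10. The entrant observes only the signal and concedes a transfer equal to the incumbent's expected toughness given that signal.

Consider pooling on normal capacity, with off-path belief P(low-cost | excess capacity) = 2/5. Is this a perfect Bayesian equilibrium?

At the pooled signal (normal capacity) the entrant holds the prior 1/3 and pays 1/3·66 + 2/3·21 = 36. Off-path (excess capacity) belief 2/5 gives 2/5·66 + 3/5·21 = 39.
Low-cost: normal capacity gives 36 − 10 = 26; excess capacity gives 39 − 18 = 21. Stays. ✓
High-cost: normal capacity gives 36 − 10 = 26; excess capacity gives 39 − 46 = -7. Stays. ✓

Yes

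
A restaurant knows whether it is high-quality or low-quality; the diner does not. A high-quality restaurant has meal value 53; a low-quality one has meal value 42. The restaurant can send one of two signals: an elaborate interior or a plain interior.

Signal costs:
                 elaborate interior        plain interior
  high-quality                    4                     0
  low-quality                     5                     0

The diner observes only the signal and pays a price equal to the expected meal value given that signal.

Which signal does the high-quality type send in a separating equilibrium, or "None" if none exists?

Try high-quality → elaborate interior, low-quality → plain interior:
  If types separate, elaborate interior earns payment 53 and plain interior earns 42.
  High-quality: elaborate interior gives 53 − 4 = 49; plain interior gives 42 − 0 = 42. No deviation. ✓
  Low-quality: plain interior gives 42 − 0 = 42; elaborate interior gives 53 − 5 = 48. Would deviate. ✗
Try high-quality → plain interior, low-quality → elaborate interior:
  If types separate, plain interior earns payment 53 and elaborate interior earns 42.
  High-quality: plain interior gives 53 − 0 = 53; elaborate interior gives 42 − 4 = 38. No deviation. ✓
  Low-quality: elaborate interior gives 42 − 5 = 37; plain interior gives 53 − 0 = 53. Would deviate. ✗
Neither assignment is incentive-compatible.

None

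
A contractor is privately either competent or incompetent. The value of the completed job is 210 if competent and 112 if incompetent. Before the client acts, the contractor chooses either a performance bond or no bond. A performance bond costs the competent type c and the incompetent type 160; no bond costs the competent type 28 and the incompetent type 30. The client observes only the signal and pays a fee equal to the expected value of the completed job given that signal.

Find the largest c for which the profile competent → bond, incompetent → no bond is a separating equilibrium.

126

Under separation: bond → competent (pays 210); no bond → incompetent (pays 112).
Incompetent: 112 − 30 = 82 ≥ 210 − 160 = 50. Holds regardless of c. ✓
Competent: 210 − c ≥ 112 − 28, so c ≤ 210 − 84 = 126.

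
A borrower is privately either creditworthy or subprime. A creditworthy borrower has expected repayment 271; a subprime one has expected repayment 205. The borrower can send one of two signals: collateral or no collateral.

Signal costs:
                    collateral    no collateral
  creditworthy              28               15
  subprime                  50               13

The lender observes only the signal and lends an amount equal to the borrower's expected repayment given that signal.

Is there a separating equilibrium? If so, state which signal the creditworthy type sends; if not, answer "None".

None

Try creditworthy → collateral, subprime → no collateral:
  If types separate, collateral earns payment 271 and no collateral earns 205.
  Creditworthy: collateral gives 271 − 28 = 243; no collateral gives 205 − 15 = 190. No deviation. ✓
  Subprime: no collateral gives 205 − 13 = 192; collateral gives 271 − 50 = 221. Would deviate. ✗
Try creditworthy → no collateral, subprime → collateral:
  If types separate, no collateral earns payment 271 and collateral earns 205.
  Creditworthy: no collateral gives 271 − 15 = 256; collateral gives 205 − 28 = 177. No deviation. ✓
  Subprime: collateral gives 205 − 50 = 155; no collateral gives 271 − 13 = 258. Would deviate. ✗
Neither assignment is incentive-compatible.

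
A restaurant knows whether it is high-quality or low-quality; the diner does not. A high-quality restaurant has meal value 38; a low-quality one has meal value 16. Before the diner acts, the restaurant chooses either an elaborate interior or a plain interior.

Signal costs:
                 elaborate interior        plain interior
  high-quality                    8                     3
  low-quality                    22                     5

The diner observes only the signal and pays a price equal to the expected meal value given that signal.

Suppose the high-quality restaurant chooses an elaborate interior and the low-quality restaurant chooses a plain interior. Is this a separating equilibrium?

No

If types separate, elaborate interior earns payment 38 and plain interior earns 16.
High-quality: elaborate interior gives 38 − 8 = 30; plain interior gives 16 − 3 = 13. No deviation. ✓
Low-quality: plain interior gives 16 − 5 = 11; elaborate interior gives 38 − 22 = 16. Would deviate. ✗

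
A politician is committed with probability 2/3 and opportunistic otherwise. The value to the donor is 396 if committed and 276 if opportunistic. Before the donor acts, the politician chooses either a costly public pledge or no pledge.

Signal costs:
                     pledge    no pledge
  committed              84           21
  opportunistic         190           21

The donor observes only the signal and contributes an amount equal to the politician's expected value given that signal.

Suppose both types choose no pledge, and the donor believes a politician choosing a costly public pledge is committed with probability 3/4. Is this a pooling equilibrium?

Yes

At the pooled signal (no pledge) the donor holds the prior 2/3 and pays 2/3·396 + 1/3·276 = 356. Off-path (pledge) belief 3/4 gives 3/4·396 + 1/4·276 = 366.
Committed: no pledge gives 356 − 21 = 335; pledge gives 366 − 84 = 282. Stays. ✓
Opportunistic: no pledge gives 356 − 21 = 335; pledge gives 366 − 190 = 176. Stays. ✓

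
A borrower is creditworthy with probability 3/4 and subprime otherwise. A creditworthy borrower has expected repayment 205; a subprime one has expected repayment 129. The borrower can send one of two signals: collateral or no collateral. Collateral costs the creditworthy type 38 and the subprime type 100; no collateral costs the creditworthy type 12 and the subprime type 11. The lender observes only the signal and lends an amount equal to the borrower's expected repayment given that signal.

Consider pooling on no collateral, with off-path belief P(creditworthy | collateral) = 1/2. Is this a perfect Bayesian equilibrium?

At the pooled signal (no collateral) the lender holds the prior 3/4 and pays 3/4·205 + 1/4·129 = 186. Off-path (collateral) belief 1/2 gives 1/2·205 + 1/2·129 = 167.
Creditworthy: no collateral gives 186 − 12 = 174; collateral gives 167 − 38 = 129. Stays. ✓
Subprime: no collateral gives 186 − 11 = 175; collateral gives 167 − 100 = 67. Stays. ✓

Yes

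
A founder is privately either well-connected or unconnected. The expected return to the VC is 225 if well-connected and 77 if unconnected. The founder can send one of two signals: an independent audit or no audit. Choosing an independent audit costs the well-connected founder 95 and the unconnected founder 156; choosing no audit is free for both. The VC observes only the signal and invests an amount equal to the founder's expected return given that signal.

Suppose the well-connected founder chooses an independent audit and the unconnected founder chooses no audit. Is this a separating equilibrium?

If types separate, audit earns payment 225 and no audit earns 77.
Well-connected: audit gives 225 − 95 = 130; no audit gives 77 − 0 = 77. No deviation. ✓
Unconnected: no audit gives 77 − 0 = 77; audit gives 225 − 156 = 69. No deviation. ✓
Both incentive constraints hold.

Yes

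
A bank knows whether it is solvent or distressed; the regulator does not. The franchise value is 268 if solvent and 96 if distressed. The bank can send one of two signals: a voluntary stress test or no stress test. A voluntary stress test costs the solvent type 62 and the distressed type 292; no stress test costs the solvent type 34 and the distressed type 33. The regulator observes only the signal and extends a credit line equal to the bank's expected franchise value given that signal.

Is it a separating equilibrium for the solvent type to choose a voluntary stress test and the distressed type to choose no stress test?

Yes

Under separation the regulator infers type exactly: stress test → solvent (pays 268), no stress test → distressed (pays 96).
Solvent: stress test gives 268 − 62 = 206; no stress test gives 96 − 34 = 62. No deviation. ✓
Distressed: no stress test gives 96 − 33 = 63; stress test gives 268 − 292 = -24. No deviation. ✓
Neither type gains from mimicking the other.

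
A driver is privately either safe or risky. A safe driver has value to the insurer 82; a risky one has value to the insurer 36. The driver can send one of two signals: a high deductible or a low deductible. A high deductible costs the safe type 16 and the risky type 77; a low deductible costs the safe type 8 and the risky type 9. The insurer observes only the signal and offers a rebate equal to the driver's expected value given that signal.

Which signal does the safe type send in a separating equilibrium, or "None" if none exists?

Try safe → high deductible, risky → low deductible:
  If types separate, high deductible earns payment 82 and low deductible earns 36.
  Safe: high deductible gives 82 − 16 = 66; low deductible gives 36 − 8 = 28. No deviation. ✓
  Risky: low deductible gives 36 − 9 = 27; high deductible gives 82 − 77 = 5. No deviation. ✓
Both hold — the safe type sends high deductible.

high deductible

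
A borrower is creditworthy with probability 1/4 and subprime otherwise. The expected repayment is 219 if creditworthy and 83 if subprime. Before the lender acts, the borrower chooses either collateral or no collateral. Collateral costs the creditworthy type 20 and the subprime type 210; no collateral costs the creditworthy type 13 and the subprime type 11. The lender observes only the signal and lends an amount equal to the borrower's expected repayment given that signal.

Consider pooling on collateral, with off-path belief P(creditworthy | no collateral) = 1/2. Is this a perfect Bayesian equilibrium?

At the pooled signal (collateral) the lender holds the prior 1/4 and pays 1/4·219 + 3/4·83 = 117. Off-path (no collateral) belief 1/2 gives 1/2·219 + 1/2·83 = 151.
Creditworthy: collateral gives 117 − 20 = 97; no collateral gives 151 − 13 = 138. Deviates. ✗
Subprime: collateral gives 117 − 210 = -93; no collateral gives 151 − 11 = 140. Deviates. ✗

No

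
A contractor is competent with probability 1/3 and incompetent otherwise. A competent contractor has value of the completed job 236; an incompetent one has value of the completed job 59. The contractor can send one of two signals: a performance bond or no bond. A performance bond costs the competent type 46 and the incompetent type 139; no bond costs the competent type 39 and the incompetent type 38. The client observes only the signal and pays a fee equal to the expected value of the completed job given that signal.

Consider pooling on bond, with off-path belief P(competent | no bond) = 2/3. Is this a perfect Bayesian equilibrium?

No

On the equilibrium path (bond) the client holds the prior 1/3 and pays 1/3·236 + 2/3·59 = 118. Off-path (no bond) belief 2/3 gives 2/3·236 + 1/3·59 = 177.
Competent: bond gives 118 − 46 = 72; no bond gives 177 − 39 = 138. Deviates. ✗
Incompetent: bond gives 118 − 139 = -21; no bond gives 177 − 38 = 139. Deviates. ✗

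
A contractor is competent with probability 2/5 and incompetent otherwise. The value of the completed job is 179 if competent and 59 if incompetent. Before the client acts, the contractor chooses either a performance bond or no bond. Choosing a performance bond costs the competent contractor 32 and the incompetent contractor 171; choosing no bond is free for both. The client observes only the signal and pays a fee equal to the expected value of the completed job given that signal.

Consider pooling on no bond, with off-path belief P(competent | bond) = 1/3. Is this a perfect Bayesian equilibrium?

Yes

At the pooled signal (no bond) the client holds the prior 2/5 and pays 2/5·179 + 3/5·59 = 107. Off-path (bond) belief 1/3 gives 1/3·179 + 2/3·59 = 99.
Competent: no bond gives 107 − 0 = 107; bond gives 99 − 32 = 67. Stays. ✓
Incompetent: no bond gives 107 − 0 = 107; bond gives 99 − 171 = -72. Stays. ✓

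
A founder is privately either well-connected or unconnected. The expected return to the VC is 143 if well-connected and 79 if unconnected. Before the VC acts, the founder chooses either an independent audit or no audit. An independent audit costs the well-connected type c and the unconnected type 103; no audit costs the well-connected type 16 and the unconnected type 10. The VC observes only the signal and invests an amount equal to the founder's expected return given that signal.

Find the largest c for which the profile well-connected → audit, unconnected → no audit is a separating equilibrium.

80

Under separation: audit → well-connected (pays 143); no audit → unconnected (pays 79).
Unconnected: 79 − 10 = 69 ≥ 143 − 103 = 40. Holds regardless of c. ✓
Well-connected: 143 − c ≥ 79 − 16, so c ≤ 143 − 63 = 80.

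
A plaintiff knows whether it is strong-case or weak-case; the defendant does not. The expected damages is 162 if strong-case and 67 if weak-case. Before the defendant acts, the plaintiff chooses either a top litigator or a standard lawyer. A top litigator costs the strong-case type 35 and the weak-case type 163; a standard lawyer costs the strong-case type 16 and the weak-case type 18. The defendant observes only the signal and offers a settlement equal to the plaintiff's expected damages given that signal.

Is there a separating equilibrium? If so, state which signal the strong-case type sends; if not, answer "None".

top litigator

Try strong-case → top litigator, weak-case → standard lawyer:
  If types separate, top litigator earns payment 162 and standard lawyer earns 67.
  Strong-case: top litigator gives 162 − 35 = 127; standard lawyer gives 67 − 16 = 51. No deviation. ✓
  Weak-case: standard lawyer gives 67 − 18 = 49; top litigator gives 162 − 163 = -1. No deviation. ✓
Both hold — the strong-case type sends top litigator.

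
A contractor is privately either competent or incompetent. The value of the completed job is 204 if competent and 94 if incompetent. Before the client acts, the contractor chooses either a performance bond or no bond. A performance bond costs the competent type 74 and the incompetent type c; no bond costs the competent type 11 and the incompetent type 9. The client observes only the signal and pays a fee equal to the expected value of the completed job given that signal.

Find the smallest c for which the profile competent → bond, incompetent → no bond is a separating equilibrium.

Under separation: bond → competent (pays 204); no bond → incompetent (pays 94).
Competent: 204 − 74 = 130 ≥ 94 − 11 = 83. Holds regardless of c. ✓
Incompetent: 94 − 9 ≥ 204 − c, so c ≥ 204 − 85 = 119.

119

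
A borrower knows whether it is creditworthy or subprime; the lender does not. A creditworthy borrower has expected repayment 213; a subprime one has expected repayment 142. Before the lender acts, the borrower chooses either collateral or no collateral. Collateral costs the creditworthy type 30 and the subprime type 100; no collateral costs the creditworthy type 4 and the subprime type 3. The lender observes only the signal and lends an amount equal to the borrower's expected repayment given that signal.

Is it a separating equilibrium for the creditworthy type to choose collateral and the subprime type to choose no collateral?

Yes

If types separate, collateral earns payment 213 and no collateral earns 142.
Creditworthy: collateral gives 213 − 30 = 183; no collateral gives 142 − 4 = 138. No deviation. ✓
Subprime: no collateral gives 142 − 3 = 139; collateral gives 213 − 100 = 113. No deviation. ✓
Both incentive constraints hold.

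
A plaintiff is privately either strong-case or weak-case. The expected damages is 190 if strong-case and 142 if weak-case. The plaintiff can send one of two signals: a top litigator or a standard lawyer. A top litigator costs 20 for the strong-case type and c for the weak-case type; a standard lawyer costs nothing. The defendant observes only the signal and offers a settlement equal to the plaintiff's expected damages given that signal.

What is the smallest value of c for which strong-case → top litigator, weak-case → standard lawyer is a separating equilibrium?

48

Under separation: top litigator → strong-case (pays 190); standard lawyer → weak-case (pays 142).
Strong-case: 190 − 20 = 170 ≥ 142 − 0 = 142. Holds regardless of c. ✓
Weak-case: 142 − 0 ≥ 190 − c, so c ≥ 190 − 142 = 48.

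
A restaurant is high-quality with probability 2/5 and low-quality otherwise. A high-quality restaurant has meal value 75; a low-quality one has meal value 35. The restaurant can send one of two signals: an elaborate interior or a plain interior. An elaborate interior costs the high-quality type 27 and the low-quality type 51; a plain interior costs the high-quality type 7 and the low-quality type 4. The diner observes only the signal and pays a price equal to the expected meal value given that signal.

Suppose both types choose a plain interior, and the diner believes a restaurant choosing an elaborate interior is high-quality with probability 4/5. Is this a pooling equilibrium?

On the equilibrium path (plain interior) the diner holds the prior 2/5 and pays 2/5·75 + 3/5·35 = 51. Off-path (elaborate interior) belief 4/5 gives 4/5·75 + 1/5·35 = 67.
High-quality: plain interior gives 51 − 7 = 44; elaborate interior gives 67 − 27 = 40. Stays. ✓
Low-quality: plain interior gives 51 − 4 = 47; elaborate interior gives 67 − 51 = 16. Stays. ✓
Beliefs are Bayes-consistent on-path and both types best-respond.

Yes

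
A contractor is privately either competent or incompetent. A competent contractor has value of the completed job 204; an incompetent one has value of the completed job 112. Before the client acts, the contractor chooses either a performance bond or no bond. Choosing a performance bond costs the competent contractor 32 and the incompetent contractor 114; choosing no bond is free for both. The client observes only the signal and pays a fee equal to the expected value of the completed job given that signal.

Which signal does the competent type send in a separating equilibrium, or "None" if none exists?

bond

Try competent → bond, incompetent → no bond:
  If types separate, bond earns payment 204 and no bond earns 112.
  Competent: bond gives 204 − 32 = 172; no bond gives 112 − 0 = 112. No deviation. ✓
  Incompetent: no bond gives 112 − 0 = 112; bond gives 204 − 114 = 90. No deviation. ✓
Both hold — the competent type sends bond.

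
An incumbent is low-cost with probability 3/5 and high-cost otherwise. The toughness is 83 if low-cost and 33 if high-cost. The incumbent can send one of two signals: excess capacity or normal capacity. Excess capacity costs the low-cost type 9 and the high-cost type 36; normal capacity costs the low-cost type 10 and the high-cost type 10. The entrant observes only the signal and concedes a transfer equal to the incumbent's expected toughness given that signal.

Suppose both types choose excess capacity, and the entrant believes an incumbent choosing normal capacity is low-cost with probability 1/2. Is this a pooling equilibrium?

No

At the pooled signal (excess capacity) the entrant holds the prior 3/5 and pays 3/5·83 + 2/5·33 = 63. Off-path (normal capacity) belief 1/2 gives 1/2·83 + 1/2·33 = 58.
Low-cost: excess capacity gives 63 − 9 = 54; normal capacity gives 58 − 10 = 48. Stays. ✓
High-cost: excess capacity gives 63 − 36 = 27; normal capacity gives 58 − 10 = 48. Deviates. ✗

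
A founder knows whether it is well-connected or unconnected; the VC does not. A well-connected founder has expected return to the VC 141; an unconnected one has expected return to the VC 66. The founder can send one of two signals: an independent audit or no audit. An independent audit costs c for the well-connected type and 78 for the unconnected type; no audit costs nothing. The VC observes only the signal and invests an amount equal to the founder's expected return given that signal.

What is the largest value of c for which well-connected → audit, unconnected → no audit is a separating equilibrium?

Under separation: audit → well-connected (pays 141); no audit → unconnected (pays 66).
Unconnected: 66 − 0 = 66 ≥ 141 − 78 = 63. Holds regardless of c. ✓
Well-connected: 141 − c ≥ 66 − 0, so c ≤ 141 − 66 = 75.

75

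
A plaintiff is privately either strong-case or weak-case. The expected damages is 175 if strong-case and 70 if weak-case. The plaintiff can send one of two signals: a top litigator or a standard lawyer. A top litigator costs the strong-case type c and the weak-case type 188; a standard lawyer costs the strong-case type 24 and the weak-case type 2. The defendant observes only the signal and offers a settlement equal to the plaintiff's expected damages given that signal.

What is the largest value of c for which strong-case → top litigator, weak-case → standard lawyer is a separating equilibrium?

Under separation: top litigator → strong-case (pays 175); standard lawyer → weak-case (pays 70).
Weak-case: 70 − 2 = 68 ≥ 175 − 188 = -13. Holds regardless of c. ✓
Strong-case: 175 − c ≥ 70 − 24, so c ≤ 175 − 46 = 129.

129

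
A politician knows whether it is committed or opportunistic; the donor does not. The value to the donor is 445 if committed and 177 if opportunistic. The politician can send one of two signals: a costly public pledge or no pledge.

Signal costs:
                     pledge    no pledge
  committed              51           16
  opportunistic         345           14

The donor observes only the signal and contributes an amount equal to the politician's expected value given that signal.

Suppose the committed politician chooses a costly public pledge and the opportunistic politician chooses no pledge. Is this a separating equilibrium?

Yes

If types separate, pledge earns payment 445 and no pledge earns 177.
Committed: pledge gives 445 − 51 = 394; no pledge gives 177 − 16 = 161. No deviation. ✓
Opportunistic: no pledge gives 177 − 14 = 163; pledge gives 445 − 345 = 100. No deviation. ✓
Neither type gains from mimicking the other.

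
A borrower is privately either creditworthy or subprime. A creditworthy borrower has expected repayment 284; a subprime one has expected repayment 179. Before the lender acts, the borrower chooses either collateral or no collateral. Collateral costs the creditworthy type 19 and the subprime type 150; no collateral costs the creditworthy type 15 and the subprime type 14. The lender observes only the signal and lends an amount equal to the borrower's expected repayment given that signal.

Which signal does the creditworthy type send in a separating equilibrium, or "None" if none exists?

collateral

Try creditworthy → collateral, subprime → no collateral:
  If types separate, collateral earns payment 284 and no collateral earns 179.
  Creditworthy: collateral gives 284 − 19 = 265; no collateral gives 179 − 15 = 164. No deviation. ✓
  Subprime: no collateral gives 179 − 14 = 165; collateral gives 284 − 150 = 134. No deviation. ✓
Both hold — the creditworthy type sends collateral.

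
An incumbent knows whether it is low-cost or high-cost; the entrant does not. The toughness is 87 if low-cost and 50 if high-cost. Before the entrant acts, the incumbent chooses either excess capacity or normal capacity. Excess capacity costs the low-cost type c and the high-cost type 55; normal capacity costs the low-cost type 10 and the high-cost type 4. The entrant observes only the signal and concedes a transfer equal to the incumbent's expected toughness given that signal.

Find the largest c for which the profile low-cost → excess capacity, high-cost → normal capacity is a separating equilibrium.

Under separation: excess capacity → low-cost (pays 87); normal capacity → high-cost (pays 50).
High-cost: 50 − 4 = 46 ≥ 87 − 55 = 32. Holds regardless of c. ✓
Low-cost: 87 − c ≥ 50 − 10, so c ≤ 87 − 40 = 47.

47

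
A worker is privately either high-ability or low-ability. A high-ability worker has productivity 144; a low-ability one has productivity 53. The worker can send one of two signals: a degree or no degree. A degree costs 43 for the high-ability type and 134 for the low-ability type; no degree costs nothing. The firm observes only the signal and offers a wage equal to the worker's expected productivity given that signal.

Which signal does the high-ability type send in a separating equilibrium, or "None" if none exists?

Try high-ability → degree, low-ability → no degree:
  If types separate, degree earns payment 144 and no degree earns 53.
  High-ability: degree gives 144 − 43 = 101; no degree gives 53 − 0 = 53. No deviation. ✓
  Low-ability: no degree gives 53 − 0 = 53; degree gives 144 − 134 = 10. No deviation. ✓
Both hold — the high-ability type sends degree.

degree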